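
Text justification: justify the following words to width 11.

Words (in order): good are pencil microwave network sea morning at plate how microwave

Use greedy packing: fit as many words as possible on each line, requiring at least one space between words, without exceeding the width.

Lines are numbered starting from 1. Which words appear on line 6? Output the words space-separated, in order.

Answer: plate how

Derivation:
Line 1: ['good', 'are'] (min_width=8, slack=3)
Line 2: ['pencil'] (min_width=6, slack=5)
Line 3: ['microwave'] (min_width=9, slack=2)
Line 4: ['network', 'sea'] (min_width=11, slack=0)
Line 5: ['morning', 'at'] (min_width=10, slack=1)
Line 6: ['plate', 'how'] (min_width=9, slack=2)
Line 7: ['microwave'] (min_width=9, slack=2)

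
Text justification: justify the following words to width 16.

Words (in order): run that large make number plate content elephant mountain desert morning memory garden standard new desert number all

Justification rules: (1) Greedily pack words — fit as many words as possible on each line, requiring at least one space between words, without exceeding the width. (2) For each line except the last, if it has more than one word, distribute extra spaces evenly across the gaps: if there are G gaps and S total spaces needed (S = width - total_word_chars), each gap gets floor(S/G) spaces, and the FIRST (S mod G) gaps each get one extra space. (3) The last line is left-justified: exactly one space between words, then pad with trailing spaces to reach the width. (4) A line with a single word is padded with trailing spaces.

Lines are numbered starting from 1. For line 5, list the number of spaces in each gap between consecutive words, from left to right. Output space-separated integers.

Answer: 2

Derivation:
Line 1: ['run', 'that', 'large'] (min_width=14, slack=2)
Line 2: ['make', 'number'] (min_width=11, slack=5)
Line 3: ['plate', 'content'] (min_width=13, slack=3)
Line 4: ['elephant'] (min_width=8, slack=8)
Line 5: ['mountain', 'desert'] (min_width=15, slack=1)
Line 6: ['morning', 'memory'] (min_width=14, slack=2)
Line 7: ['garden', 'standard'] (min_width=15, slack=1)
Line 8: ['new', 'desert'] (min_width=10, slack=6)
Line 9: ['number', 'all'] (min_width=10, slack=6)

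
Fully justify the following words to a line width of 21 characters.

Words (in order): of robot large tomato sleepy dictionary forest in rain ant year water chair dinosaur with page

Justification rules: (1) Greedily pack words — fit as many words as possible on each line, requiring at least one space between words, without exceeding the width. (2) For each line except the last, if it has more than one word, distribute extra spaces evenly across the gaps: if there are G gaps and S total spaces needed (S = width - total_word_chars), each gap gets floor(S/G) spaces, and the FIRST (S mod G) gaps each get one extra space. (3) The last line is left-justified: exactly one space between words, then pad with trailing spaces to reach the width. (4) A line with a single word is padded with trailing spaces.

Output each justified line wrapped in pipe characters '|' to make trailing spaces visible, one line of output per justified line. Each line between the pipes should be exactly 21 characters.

Answer: |of robot large tomato|
|sleepy     dictionary|
|forest  in  rain  ant|
|year    water   chair|
|dinosaur with page   |

Derivation:
Line 1: ['of', 'robot', 'large', 'tomato'] (min_width=21, slack=0)
Line 2: ['sleepy', 'dictionary'] (min_width=17, slack=4)
Line 3: ['forest', 'in', 'rain', 'ant'] (min_width=18, slack=3)
Line 4: ['year', 'water', 'chair'] (min_width=16, slack=5)
Line 5: ['dinosaur', 'with', 'page'] (min_width=18, slack=3)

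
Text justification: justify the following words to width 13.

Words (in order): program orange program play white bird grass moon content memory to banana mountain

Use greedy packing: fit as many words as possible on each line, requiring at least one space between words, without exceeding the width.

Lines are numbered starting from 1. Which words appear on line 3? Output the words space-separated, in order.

Line 1: ['program'] (min_width=7, slack=6)
Line 2: ['orange'] (min_width=6, slack=7)
Line 3: ['program', 'play'] (min_width=12, slack=1)
Line 4: ['white', 'bird'] (min_width=10, slack=3)
Line 5: ['grass', 'moon'] (min_width=10, slack=3)
Line 6: ['content'] (min_width=7, slack=6)
Line 7: ['memory', 'to'] (min_width=9, slack=4)
Line 8: ['banana'] (min_width=6, slack=7)
Line 9: ['mountain'] (min_width=8, slack=5)

Answer: program play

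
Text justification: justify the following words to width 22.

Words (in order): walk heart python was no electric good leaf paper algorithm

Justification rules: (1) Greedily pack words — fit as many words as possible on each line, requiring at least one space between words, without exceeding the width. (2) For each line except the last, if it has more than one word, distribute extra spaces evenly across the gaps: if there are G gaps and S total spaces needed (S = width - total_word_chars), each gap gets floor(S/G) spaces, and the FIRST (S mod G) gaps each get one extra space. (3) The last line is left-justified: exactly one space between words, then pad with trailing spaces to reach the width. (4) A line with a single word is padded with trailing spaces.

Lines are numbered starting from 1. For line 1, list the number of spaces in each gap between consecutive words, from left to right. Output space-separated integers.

Line 1: ['walk', 'heart', 'python', 'was'] (min_width=21, slack=1)
Line 2: ['no', 'electric', 'good', 'leaf'] (min_width=21, slack=1)
Line 3: ['paper', 'algorithm'] (min_width=15, slack=7)

Answer: 2 1 1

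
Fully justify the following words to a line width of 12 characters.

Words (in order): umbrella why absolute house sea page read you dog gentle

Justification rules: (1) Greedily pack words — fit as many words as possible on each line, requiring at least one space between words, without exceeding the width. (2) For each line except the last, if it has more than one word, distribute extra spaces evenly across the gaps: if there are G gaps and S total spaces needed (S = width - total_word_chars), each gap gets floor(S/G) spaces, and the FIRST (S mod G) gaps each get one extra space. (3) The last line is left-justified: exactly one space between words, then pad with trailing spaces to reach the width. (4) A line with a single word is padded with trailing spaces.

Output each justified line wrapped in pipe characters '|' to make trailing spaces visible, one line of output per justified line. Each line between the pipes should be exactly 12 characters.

Line 1: ['umbrella', 'why'] (min_width=12, slack=0)
Line 2: ['absolute'] (min_width=8, slack=4)
Line 3: ['house', 'sea'] (min_width=9, slack=3)
Line 4: ['page', 'read'] (min_width=9, slack=3)
Line 5: ['you', 'dog'] (min_width=7, slack=5)
Line 6: ['gentle'] (min_width=6, slack=6)

Answer: |umbrella why|
|absolute    |
|house    sea|
|page    read|
|you      dog|
|gentle      |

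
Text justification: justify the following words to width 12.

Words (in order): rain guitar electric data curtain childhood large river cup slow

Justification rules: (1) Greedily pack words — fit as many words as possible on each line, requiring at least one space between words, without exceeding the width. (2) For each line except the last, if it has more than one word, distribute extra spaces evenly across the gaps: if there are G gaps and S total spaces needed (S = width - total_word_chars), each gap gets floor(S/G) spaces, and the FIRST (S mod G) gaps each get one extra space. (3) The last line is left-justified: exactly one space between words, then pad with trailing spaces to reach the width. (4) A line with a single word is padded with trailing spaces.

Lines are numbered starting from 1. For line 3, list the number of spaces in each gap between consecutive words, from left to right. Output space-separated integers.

Line 1: ['rain', 'guitar'] (min_width=11, slack=1)
Line 2: ['electric'] (min_width=8, slack=4)
Line 3: ['data', 'curtain'] (min_width=12, slack=0)
Line 4: ['childhood'] (min_width=9, slack=3)
Line 5: ['large', 'river'] (min_width=11, slack=1)
Line 6: ['cup', 'slow'] (min_width=8, slack=4)

Answer: 1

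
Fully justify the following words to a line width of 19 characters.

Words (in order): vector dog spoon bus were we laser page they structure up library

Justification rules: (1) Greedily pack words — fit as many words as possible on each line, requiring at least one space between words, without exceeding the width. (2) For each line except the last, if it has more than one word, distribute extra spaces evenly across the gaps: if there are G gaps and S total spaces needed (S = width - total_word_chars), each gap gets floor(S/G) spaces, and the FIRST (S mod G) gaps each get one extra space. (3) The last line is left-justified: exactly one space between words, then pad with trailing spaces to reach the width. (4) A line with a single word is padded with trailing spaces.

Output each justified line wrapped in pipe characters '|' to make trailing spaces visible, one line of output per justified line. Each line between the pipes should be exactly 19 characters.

Answer: |vector   dog  spoon|
|bus  were  we laser|
|page they structure|
|up library         |

Derivation:
Line 1: ['vector', 'dog', 'spoon'] (min_width=16, slack=3)
Line 2: ['bus', 'were', 'we', 'laser'] (min_width=17, slack=2)
Line 3: ['page', 'they', 'structure'] (min_width=19, slack=0)
Line 4: ['up', 'library'] (min_width=10, slack=9)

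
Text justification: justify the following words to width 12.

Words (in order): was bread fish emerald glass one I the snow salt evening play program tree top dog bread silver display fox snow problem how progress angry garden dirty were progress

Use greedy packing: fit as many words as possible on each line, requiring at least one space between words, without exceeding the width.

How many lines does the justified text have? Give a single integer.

Answer: 14

Derivation:
Line 1: ['was', 'bread'] (min_width=9, slack=3)
Line 2: ['fish', 'emerald'] (min_width=12, slack=0)
Line 3: ['glass', 'one', 'I'] (min_width=11, slack=1)
Line 4: ['the', 'snow'] (min_width=8, slack=4)
Line 5: ['salt', 'evening'] (min_width=12, slack=0)
Line 6: ['play', 'program'] (min_width=12, slack=0)
Line 7: ['tree', 'top', 'dog'] (min_width=12, slack=0)
Line 8: ['bread', 'silver'] (min_width=12, slack=0)
Line 9: ['display', 'fox'] (min_width=11, slack=1)
Line 10: ['snow', 'problem'] (min_width=12, slack=0)
Line 11: ['how', 'progress'] (min_width=12, slack=0)
Line 12: ['angry', 'garden'] (min_width=12, slack=0)
Line 13: ['dirty', 'were'] (min_width=10, slack=2)
Line 14: ['progress'] (min_width=8, slack=4)
Total lines: 14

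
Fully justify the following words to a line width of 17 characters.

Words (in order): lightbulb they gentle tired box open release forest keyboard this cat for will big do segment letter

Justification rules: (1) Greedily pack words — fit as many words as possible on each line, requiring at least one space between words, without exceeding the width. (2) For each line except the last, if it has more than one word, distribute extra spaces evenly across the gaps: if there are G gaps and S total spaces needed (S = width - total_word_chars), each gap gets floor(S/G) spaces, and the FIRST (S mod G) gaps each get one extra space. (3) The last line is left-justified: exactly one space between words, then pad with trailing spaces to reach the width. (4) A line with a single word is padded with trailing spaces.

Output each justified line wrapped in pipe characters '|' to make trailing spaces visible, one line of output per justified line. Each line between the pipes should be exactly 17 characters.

Answer: |lightbulb    they|
|gentle  tired box|
|open      release|
|forest   keyboard|
|this cat for will|
|big   do  segment|
|letter           |

Derivation:
Line 1: ['lightbulb', 'they'] (min_width=14, slack=3)
Line 2: ['gentle', 'tired', 'box'] (min_width=16, slack=1)
Line 3: ['open', 'release'] (min_width=12, slack=5)
Line 4: ['forest', 'keyboard'] (min_width=15, slack=2)
Line 5: ['this', 'cat', 'for', 'will'] (min_width=17, slack=0)
Line 6: ['big', 'do', 'segment'] (min_width=14, slack=3)
Line 7: ['letter'] (min_width=6, slack=11)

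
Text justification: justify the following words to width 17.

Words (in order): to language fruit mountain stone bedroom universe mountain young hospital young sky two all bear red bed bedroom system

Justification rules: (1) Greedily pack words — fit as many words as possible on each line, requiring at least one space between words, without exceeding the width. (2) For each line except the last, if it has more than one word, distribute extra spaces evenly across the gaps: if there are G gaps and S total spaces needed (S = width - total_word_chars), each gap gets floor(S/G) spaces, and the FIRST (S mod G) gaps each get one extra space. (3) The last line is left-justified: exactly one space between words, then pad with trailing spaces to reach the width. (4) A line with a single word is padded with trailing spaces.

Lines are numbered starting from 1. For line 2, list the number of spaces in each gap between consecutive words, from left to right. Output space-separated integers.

Answer: 4

Derivation:
Line 1: ['to', 'language', 'fruit'] (min_width=17, slack=0)
Line 2: ['mountain', 'stone'] (min_width=14, slack=3)
Line 3: ['bedroom', 'universe'] (min_width=16, slack=1)
Line 4: ['mountain', 'young'] (min_width=14, slack=3)
Line 5: ['hospital', 'young'] (min_width=14, slack=3)
Line 6: ['sky', 'two', 'all', 'bear'] (min_width=16, slack=1)
Line 7: ['red', 'bed', 'bedroom'] (min_width=15, slack=2)
Line 8: ['system'] (min_width=6, slack=11)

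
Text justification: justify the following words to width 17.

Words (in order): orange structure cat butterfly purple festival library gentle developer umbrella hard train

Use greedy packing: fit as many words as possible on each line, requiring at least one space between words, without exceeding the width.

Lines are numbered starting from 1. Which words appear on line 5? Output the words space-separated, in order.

Answer: developer

Derivation:
Line 1: ['orange', 'structure'] (min_width=16, slack=1)
Line 2: ['cat', 'butterfly'] (min_width=13, slack=4)
Line 3: ['purple', 'festival'] (min_width=15, slack=2)
Line 4: ['library', 'gentle'] (min_width=14, slack=3)
Line 5: ['developer'] (min_width=9, slack=8)
Line 6: ['umbrella', 'hard'] (min_width=13, slack=4)
Line 7: ['train'] (min_width=5, slack=12)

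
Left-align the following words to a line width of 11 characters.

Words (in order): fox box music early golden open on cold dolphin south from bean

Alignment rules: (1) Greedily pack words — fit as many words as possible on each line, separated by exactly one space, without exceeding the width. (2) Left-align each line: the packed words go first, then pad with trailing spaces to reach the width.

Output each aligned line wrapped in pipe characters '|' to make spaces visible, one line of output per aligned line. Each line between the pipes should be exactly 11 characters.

Line 1: ['fox', 'box'] (min_width=7, slack=4)
Line 2: ['music', 'early'] (min_width=11, slack=0)
Line 3: ['golden', 'open'] (min_width=11, slack=0)
Line 4: ['on', 'cold'] (min_width=7, slack=4)
Line 5: ['dolphin'] (min_width=7, slack=4)
Line 6: ['south', 'from'] (min_width=10, slack=1)
Line 7: ['bean'] (min_width=4, slack=7)

Answer: |fox box    |
|music early|
|golden open|
|on cold    |
|dolphin    |
|south from |
|bean       |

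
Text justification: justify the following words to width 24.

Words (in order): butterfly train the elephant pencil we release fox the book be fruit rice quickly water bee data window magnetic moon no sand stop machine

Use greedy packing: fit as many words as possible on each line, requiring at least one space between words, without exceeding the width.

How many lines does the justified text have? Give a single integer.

Answer: 7

Derivation:
Line 1: ['butterfly', 'train', 'the'] (min_width=19, slack=5)
Line 2: ['elephant', 'pencil', 'we'] (min_width=18, slack=6)
Line 3: ['release', 'fox', 'the', 'book', 'be'] (min_width=23, slack=1)
Line 4: ['fruit', 'rice', 'quickly', 'water'] (min_width=24, slack=0)
Line 5: ['bee', 'data', 'window', 'magnetic'] (min_width=24, slack=0)
Line 6: ['moon', 'no', 'sand', 'stop'] (min_width=17, slack=7)
Line 7: ['machine'] (min_width=7, slack=17)
Total lines: 7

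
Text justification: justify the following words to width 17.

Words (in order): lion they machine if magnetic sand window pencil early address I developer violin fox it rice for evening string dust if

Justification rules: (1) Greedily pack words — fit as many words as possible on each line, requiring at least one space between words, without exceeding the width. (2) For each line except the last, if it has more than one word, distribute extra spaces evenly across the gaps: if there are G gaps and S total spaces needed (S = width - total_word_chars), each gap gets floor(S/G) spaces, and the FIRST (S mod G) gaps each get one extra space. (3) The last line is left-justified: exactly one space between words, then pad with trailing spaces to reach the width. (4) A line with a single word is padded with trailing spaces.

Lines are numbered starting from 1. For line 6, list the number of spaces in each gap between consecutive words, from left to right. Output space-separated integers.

Answer: 2 2 1

Derivation:
Line 1: ['lion', 'they', 'machine'] (min_width=17, slack=0)
Line 2: ['if', 'magnetic', 'sand'] (min_width=16, slack=1)
Line 3: ['window', 'pencil'] (min_width=13, slack=4)
Line 4: ['early', 'address', 'I'] (min_width=15, slack=2)
Line 5: ['developer', 'violin'] (min_width=16, slack=1)
Line 6: ['fox', 'it', 'rice', 'for'] (min_width=15, slack=2)
Line 7: ['evening', 'string'] (min_width=14, slack=3)
Line 8: ['dust', 'if'] (min_width=7, slack=10)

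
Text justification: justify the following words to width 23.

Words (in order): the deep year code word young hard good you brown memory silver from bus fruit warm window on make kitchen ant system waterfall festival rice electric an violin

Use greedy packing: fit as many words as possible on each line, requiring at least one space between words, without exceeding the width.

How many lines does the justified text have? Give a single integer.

Line 1: ['the', 'deep', 'year', 'code', 'word'] (min_width=23, slack=0)
Line 2: ['young', 'hard', 'good', 'you'] (min_width=19, slack=4)
Line 3: ['brown', 'memory', 'silver'] (min_width=19, slack=4)
Line 4: ['from', 'bus', 'fruit', 'warm'] (min_width=19, slack=4)
Line 5: ['window', 'on', 'make', 'kitchen'] (min_width=22, slack=1)
Line 6: ['ant', 'system', 'waterfall'] (min_width=20, slack=3)
Line 7: ['festival', 'rice', 'electric'] (min_width=22, slack=1)
Line 8: ['an', 'violin'] (min_width=9, slack=14)
Total lines: 8

Answer: 8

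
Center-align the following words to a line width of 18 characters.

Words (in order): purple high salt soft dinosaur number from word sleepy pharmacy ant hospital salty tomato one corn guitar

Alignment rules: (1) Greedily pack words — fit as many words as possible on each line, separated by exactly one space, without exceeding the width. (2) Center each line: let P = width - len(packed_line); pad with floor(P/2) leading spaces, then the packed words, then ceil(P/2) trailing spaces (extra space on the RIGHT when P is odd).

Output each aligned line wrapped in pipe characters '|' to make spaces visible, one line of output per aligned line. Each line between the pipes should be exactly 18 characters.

Line 1: ['purple', 'high', 'salt'] (min_width=16, slack=2)
Line 2: ['soft', 'dinosaur'] (min_width=13, slack=5)
Line 3: ['number', 'from', 'word'] (min_width=16, slack=2)
Line 4: ['sleepy', 'pharmacy'] (min_width=15, slack=3)
Line 5: ['ant', 'hospital', 'salty'] (min_width=18, slack=0)
Line 6: ['tomato', 'one', 'corn'] (min_width=15, slack=3)
Line 7: ['guitar'] (min_width=6, slack=12)

Answer: | purple high salt |
|  soft dinosaur   |
| number from word |
| sleepy pharmacy  |
|ant hospital salty|
| tomato one corn  |
|      guitar      |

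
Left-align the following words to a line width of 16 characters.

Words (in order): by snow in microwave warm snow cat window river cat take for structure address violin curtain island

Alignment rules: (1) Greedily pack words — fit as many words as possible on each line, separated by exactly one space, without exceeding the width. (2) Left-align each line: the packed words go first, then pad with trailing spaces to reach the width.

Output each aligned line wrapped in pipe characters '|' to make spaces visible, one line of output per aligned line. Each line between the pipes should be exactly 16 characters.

Line 1: ['by', 'snow', 'in'] (min_width=10, slack=6)
Line 2: ['microwave', 'warm'] (min_width=14, slack=2)
Line 3: ['snow', 'cat', 'window'] (min_width=15, slack=1)
Line 4: ['river', 'cat', 'take'] (min_width=14, slack=2)
Line 5: ['for', 'structure'] (min_width=13, slack=3)
Line 6: ['address', 'violin'] (min_width=14, slack=2)
Line 7: ['curtain', 'island'] (min_width=14, slack=2)

Answer: |by snow in      |
|microwave warm  |
|snow cat window |
|river cat take  |
|for structure   |
|address violin  |
|curtain island  |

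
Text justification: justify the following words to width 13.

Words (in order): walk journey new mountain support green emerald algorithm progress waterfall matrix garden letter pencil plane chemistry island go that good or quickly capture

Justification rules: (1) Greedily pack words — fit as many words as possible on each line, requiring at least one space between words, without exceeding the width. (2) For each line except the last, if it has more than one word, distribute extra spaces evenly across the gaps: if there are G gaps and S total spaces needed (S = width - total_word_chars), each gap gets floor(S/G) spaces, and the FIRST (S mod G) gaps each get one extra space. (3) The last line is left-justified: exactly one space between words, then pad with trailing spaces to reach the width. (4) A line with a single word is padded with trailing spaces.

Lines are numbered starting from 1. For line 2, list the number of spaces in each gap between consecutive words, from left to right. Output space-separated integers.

Line 1: ['walk', 'journey'] (min_width=12, slack=1)
Line 2: ['new', 'mountain'] (min_width=12, slack=1)
Line 3: ['support', 'green'] (min_width=13, slack=0)
Line 4: ['emerald'] (min_width=7, slack=6)
Line 5: ['algorithm'] (min_width=9, slack=4)
Line 6: ['progress'] (min_width=8, slack=5)
Line 7: ['waterfall'] (min_width=9, slack=4)
Line 8: ['matrix', 'garden'] (min_width=13, slack=0)
Line 9: ['letter', 'pencil'] (min_width=13, slack=0)
Line 10: ['plane'] (min_width=5, slack=8)
Line 11: ['chemistry'] (min_width=9, slack=4)
Line 12: ['island', 'go'] (min_width=9, slack=4)
Line 13: ['that', 'good', 'or'] (min_width=12, slack=1)
Line 14: ['quickly'] (min_width=7, slack=6)
Line 15: ['capture'] (min_width=7, slack=6)

Answer: 2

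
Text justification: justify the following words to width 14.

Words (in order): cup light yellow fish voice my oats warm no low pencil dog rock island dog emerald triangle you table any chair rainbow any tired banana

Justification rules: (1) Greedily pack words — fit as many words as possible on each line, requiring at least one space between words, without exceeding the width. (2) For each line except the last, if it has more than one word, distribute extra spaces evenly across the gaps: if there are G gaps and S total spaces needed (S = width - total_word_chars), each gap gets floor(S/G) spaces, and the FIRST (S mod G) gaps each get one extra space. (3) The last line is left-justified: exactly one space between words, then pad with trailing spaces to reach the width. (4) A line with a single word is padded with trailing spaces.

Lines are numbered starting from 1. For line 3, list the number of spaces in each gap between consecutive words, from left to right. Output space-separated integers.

Line 1: ['cup', 'light'] (min_width=9, slack=5)
Line 2: ['yellow', 'fish'] (min_width=11, slack=3)
Line 3: ['voice', 'my', 'oats'] (min_width=13, slack=1)
Line 4: ['warm', 'no', 'low'] (min_width=11, slack=3)
Line 5: ['pencil', 'dog'] (min_width=10, slack=4)
Line 6: ['rock', 'island'] (min_width=11, slack=3)
Line 7: ['dog', 'emerald'] (min_width=11, slack=3)
Line 8: ['triangle', 'you'] (min_width=12, slack=2)
Line 9: ['table', 'any'] (min_width=9, slack=5)
Line 10: ['chair', 'rainbow'] (min_width=13, slack=1)
Line 11: ['any', 'tired'] (min_width=9, slack=5)
Line 12: ['banana'] (min_width=6, slack=8)

Answer: 2 1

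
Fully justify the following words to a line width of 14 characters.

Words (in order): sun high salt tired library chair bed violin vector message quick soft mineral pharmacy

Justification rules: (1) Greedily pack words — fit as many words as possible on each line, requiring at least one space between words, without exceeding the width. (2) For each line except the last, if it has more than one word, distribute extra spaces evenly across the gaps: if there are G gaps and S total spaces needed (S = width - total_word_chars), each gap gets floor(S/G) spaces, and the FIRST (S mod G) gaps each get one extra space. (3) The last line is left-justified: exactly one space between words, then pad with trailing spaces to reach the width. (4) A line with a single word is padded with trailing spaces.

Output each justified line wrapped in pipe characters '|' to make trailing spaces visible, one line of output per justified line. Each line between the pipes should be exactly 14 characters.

Answer: |sun  high salt|
|tired  library|
|chair      bed|
|violin  vector|
|message  quick|
|soft   mineral|
|pharmacy      |

Derivation:
Line 1: ['sun', 'high', 'salt'] (min_width=13, slack=1)
Line 2: ['tired', 'library'] (min_width=13, slack=1)
Line 3: ['chair', 'bed'] (min_width=9, slack=5)
Line 4: ['violin', 'vector'] (min_width=13, slack=1)
Line 5: ['message', 'quick'] (min_width=13, slack=1)
Line 6: ['soft', 'mineral'] (min_width=12, slack=2)
Line 7: ['pharmacy'] (min_width=8, slack=6)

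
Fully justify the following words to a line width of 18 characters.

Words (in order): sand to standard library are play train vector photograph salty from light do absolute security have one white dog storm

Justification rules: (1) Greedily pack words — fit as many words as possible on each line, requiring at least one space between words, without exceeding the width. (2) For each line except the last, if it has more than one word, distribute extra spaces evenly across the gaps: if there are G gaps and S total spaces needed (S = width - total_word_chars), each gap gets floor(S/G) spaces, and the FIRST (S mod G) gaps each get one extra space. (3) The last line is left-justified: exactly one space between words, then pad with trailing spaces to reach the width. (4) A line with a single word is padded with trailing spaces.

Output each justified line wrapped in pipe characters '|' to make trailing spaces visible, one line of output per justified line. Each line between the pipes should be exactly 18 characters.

Line 1: ['sand', 'to', 'standard'] (min_width=16, slack=2)
Line 2: ['library', 'are', 'play'] (min_width=16, slack=2)
Line 3: ['train', 'vector'] (min_width=12, slack=6)
Line 4: ['photograph', 'salty'] (min_width=16, slack=2)
Line 5: ['from', 'light', 'do'] (min_width=13, slack=5)
Line 6: ['absolute', 'security'] (min_width=17, slack=1)
Line 7: ['have', 'one', 'white', 'dog'] (min_width=18, slack=0)
Line 8: ['storm'] (min_width=5, slack=13)

Answer: |sand  to  standard|
|library  are  play|
|train       vector|
|photograph   salty|
|from    light   do|
|absolute  security|
|have one white dog|
|storm             |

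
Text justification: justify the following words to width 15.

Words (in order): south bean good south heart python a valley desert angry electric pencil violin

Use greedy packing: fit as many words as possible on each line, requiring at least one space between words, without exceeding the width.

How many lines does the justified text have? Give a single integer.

Answer: 6

Derivation:
Line 1: ['south', 'bean', 'good'] (min_width=15, slack=0)
Line 2: ['south', 'heart'] (min_width=11, slack=4)
Line 3: ['python', 'a', 'valley'] (min_width=15, slack=0)
Line 4: ['desert', 'angry'] (min_width=12, slack=3)
Line 5: ['electric', 'pencil'] (min_width=15, slack=0)
Line 6: ['violin'] (min_width=6, slack=9)
Total lines: 6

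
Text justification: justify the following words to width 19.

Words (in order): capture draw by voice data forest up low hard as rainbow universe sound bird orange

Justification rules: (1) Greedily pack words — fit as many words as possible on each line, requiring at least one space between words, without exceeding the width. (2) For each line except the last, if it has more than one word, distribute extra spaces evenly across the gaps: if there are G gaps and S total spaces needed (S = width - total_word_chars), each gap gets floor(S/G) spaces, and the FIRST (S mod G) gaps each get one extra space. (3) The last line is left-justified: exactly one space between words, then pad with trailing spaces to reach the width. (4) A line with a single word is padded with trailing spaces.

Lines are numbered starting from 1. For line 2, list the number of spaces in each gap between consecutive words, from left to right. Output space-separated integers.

Answer: 2 2

Derivation:
Line 1: ['capture', 'draw', 'by'] (min_width=15, slack=4)
Line 2: ['voice', 'data', 'forest'] (min_width=17, slack=2)
Line 3: ['up', 'low', 'hard', 'as'] (min_width=14, slack=5)
Line 4: ['rainbow', 'universe'] (min_width=16, slack=3)
Line 5: ['sound', 'bird', 'orange'] (min_width=17, slack=2)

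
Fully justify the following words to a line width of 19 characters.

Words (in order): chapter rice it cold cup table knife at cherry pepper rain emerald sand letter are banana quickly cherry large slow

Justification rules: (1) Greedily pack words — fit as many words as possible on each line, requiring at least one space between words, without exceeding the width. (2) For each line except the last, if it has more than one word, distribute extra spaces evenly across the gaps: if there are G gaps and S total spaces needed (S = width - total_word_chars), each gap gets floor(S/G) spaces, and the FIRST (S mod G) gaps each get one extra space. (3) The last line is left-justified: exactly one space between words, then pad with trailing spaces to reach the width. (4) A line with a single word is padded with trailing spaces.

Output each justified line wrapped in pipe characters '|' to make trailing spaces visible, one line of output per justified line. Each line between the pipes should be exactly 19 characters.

Answer: |chapter   rice   it|
|cold    cup   table|
|knife   at   cherry|
|pepper rain emerald|
|sand   letter   are|
|banana      quickly|
|cherry large slow  |

Derivation:
Line 1: ['chapter', 'rice', 'it'] (min_width=15, slack=4)
Line 2: ['cold', 'cup', 'table'] (min_width=14, slack=5)
Line 3: ['knife', 'at', 'cherry'] (min_width=15, slack=4)
Line 4: ['pepper', 'rain', 'emerald'] (min_width=19, slack=0)
Line 5: ['sand', 'letter', 'are'] (min_width=15, slack=4)
Line 6: ['banana', 'quickly'] (min_width=14, slack=5)
Line 7: ['cherry', 'large', 'slow'] (min_width=17, slack=2)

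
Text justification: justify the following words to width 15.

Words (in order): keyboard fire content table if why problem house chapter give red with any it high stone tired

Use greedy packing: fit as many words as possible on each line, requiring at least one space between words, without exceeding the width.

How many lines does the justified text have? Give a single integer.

Answer: 7

Derivation:
Line 1: ['keyboard', 'fire'] (min_width=13, slack=2)
Line 2: ['content', 'table'] (min_width=13, slack=2)
Line 3: ['if', 'why', 'problem'] (min_width=14, slack=1)
Line 4: ['house', 'chapter'] (min_width=13, slack=2)
Line 5: ['give', 'red', 'with'] (min_width=13, slack=2)
Line 6: ['any', 'it', 'high'] (min_width=11, slack=4)
Line 7: ['stone', 'tired'] (min_width=11, slack=4)
Total lines: 7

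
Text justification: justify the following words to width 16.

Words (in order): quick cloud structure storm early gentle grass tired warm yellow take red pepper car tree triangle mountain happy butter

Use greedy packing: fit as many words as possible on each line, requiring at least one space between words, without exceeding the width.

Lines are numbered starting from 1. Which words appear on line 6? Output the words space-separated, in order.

Line 1: ['quick', 'cloud'] (min_width=11, slack=5)
Line 2: ['structure', 'storm'] (min_width=15, slack=1)
Line 3: ['early', 'gentle'] (min_width=12, slack=4)
Line 4: ['grass', 'tired', 'warm'] (min_width=16, slack=0)
Line 5: ['yellow', 'take', 'red'] (min_width=15, slack=1)
Line 6: ['pepper', 'car', 'tree'] (min_width=15, slack=1)
Line 7: ['triangle'] (min_width=8, slack=8)
Line 8: ['mountain', 'happy'] (min_width=14, slack=2)
Line 9: ['butter'] (min_width=6, slack=10)

Answer: pepper car tree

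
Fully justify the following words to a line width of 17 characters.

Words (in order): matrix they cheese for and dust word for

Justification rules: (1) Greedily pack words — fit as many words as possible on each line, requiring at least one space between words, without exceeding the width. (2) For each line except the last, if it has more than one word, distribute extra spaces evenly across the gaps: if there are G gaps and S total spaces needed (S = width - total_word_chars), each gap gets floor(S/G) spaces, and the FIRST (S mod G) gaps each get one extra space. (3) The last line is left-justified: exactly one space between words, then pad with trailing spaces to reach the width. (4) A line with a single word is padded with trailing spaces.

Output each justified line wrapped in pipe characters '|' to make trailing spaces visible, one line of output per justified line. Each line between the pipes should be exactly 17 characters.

Answer: |matrix       they|
|cheese   for  and|
|dust word for    |

Derivation:
Line 1: ['matrix', 'they'] (min_width=11, slack=6)
Line 2: ['cheese', 'for', 'and'] (min_width=14, slack=3)
Line 3: ['dust', 'word', 'for'] (min_width=13, slack=4)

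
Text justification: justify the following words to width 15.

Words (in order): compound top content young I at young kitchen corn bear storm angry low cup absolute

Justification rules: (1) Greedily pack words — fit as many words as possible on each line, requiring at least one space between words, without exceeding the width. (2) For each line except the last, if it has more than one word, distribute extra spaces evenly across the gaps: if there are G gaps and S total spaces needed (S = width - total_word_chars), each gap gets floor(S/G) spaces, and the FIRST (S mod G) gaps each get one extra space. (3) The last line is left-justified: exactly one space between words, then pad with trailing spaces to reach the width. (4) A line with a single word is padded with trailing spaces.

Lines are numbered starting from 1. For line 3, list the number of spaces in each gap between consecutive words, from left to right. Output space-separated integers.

Answer: 8

Derivation:
Line 1: ['compound', 'top'] (min_width=12, slack=3)
Line 2: ['content', 'young', 'I'] (min_width=15, slack=0)
Line 3: ['at', 'young'] (min_width=8, slack=7)
Line 4: ['kitchen', 'corn'] (min_width=12, slack=3)
Line 5: ['bear', 'storm'] (min_width=10, slack=5)
Line 6: ['angry', 'low', 'cup'] (min_width=13, slack=2)
Line 7: ['absolute'] (min_width=8, slack=7)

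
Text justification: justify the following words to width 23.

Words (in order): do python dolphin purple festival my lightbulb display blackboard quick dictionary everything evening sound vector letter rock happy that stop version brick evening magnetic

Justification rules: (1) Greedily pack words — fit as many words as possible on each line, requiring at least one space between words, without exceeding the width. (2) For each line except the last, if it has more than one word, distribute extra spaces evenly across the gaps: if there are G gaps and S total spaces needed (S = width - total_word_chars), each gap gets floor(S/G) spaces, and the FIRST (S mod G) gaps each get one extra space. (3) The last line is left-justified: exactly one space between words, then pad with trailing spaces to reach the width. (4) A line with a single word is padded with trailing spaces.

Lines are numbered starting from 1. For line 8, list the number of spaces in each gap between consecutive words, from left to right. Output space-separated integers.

Line 1: ['do', 'python', 'dolphin'] (min_width=17, slack=6)
Line 2: ['purple', 'festival', 'my'] (min_width=18, slack=5)
Line 3: ['lightbulb', 'display'] (min_width=17, slack=6)
Line 4: ['blackboard', 'quick'] (min_width=16, slack=7)
Line 5: ['dictionary', 'everything'] (min_width=21, slack=2)
Line 6: ['evening', 'sound', 'vector'] (min_width=20, slack=3)
Line 7: ['letter', 'rock', 'happy', 'that'] (min_width=22, slack=1)
Line 8: ['stop', 'version', 'brick'] (min_width=18, slack=5)
Line 9: ['evening', 'magnetic'] (min_width=16, slack=7)

Answer: 4 3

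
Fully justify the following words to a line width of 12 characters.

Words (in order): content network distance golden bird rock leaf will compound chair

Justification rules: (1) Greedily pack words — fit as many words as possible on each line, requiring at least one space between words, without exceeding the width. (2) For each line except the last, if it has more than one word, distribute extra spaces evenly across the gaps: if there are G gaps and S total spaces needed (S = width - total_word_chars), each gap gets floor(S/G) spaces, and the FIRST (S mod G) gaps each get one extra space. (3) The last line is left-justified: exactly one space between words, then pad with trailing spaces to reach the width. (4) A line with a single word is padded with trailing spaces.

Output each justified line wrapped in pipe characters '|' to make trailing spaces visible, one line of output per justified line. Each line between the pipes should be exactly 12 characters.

Answer: |content     |
|network     |
|distance    |
|golden  bird|
|rock    leaf|
|will        |
|compound    |
|chair       |

Derivation:
Line 1: ['content'] (min_width=7, slack=5)
Line 2: ['network'] (min_width=7, slack=5)
Line 3: ['distance'] (min_width=8, slack=4)
Line 4: ['golden', 'bird'] (min_width=11, slack=1)
Line 5: ['rock', 'leaf'] (min_width=9, slack=3)
Line 6: ['will'] (min_width=4, slack=8)
Line 7: ['compound'] (min_width=8, slack=4)
Line 8: ['chair'] (min_width=5, slack=7)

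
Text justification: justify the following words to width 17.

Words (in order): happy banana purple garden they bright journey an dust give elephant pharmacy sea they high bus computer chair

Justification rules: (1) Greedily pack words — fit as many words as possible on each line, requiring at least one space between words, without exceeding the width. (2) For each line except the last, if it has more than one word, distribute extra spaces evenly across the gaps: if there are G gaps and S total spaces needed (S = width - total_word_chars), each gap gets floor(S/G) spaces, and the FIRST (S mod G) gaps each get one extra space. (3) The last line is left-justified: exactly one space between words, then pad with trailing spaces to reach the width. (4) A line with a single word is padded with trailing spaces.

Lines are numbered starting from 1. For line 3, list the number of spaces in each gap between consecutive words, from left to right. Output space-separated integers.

Line 1: ['happy', 'banana'] (min_width=12, slack=5)
Line 2: ['purple', 'garden'] (min_width=13, slack=4)
Line 3: ['they', 'bright'] (min_width=11, slack=6)
Line 4: ['journey', 'an', 'dust'] (min_width=15, slack=2)
Line 5: ['give', 'elephant'] (min_width=13, slack=4)
Line 6: ['pharmacy', 'sea', 'they'] (min_width=17, slack=0)
Line 7: ['high', 'bus', 'computer'] (min_width=17, slack=0)
Line 8: ['chair'] (min_width=5, slack=12)

Answer: 7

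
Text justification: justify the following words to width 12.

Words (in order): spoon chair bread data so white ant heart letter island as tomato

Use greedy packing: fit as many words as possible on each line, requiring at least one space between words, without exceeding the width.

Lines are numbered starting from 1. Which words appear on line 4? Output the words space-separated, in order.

Answer: heart letter

Derivation:
Line 1: ['spoon', 'chair'] (min_width=11, slack=1)
Line 2: ['bread', 'data'] (min_width=10, slack=2)
Line 3: ['so', 'white', 'ant'] (min_width=12, slack=0)
Line 4: ['heart', 'letter'] (min_width=12, slack=0)
Line 5: ['island', 'as'] (min_width=9, slack=3)
Line 6: ['tomato'] (min_width=6, slack=6)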